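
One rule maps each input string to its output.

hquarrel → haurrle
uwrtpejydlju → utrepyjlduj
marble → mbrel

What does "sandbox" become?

What's happening: swap each adjacent pair of characters (1↔2, 3↔4, ...), then delete the first character.
On "sandbox" that produces "sdnobx".

sdnobx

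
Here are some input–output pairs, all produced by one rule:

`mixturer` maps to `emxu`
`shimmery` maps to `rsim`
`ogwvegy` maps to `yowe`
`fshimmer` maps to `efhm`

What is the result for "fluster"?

The rule is to keep every other character starting from the first (positions 1st, 3rd, 5th, ...), then move the last character to the front.
For "fluster" the result is "rfut".

rfut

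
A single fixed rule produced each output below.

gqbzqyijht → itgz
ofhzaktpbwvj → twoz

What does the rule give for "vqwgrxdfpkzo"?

What's happening: keep one character in every 3, starting at position 1 (positions 1st, 4th, 7th, ...), then swap the front and back halves of the string.
On "vqwgrxdfpkzo": the first step gives "vgdk", and the second then gives "dkvg".

dkvg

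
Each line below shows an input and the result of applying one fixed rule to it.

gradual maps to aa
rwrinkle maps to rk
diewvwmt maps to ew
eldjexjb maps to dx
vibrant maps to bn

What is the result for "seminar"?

ma

Each output is the input with this applied: keep one character in every 3, starting at position 3 (positions 3rd, 6th, 9th, ...).
For "seminar" the result is "ma".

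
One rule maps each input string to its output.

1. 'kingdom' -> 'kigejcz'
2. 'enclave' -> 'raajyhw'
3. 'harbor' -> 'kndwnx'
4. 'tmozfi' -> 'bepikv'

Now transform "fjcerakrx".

ntbfyanwg

Rule — move the last 2 characters to the front (rotate right by 2), then shift every letter 4 places backward in the alphabet (wrapping around).
For "fjcerakrx", step one produces "rxfjcerak"; step two turns that into "ntbfyanwg".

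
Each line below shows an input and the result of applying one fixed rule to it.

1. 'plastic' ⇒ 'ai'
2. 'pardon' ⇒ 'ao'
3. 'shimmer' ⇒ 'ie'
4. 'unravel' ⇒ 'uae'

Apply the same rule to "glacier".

What's happening: keep only the vowels.
So "glacier" becomes "aie".

aie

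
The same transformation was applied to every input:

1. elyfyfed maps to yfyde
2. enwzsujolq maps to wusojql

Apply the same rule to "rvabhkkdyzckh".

akhdkzykch

The transformation: swap each adjacent pair of characters (1↔2, 3↔4, ...), then delete the first 3 characters.
"rvabhkkdyzckh" → "vrbakhdkzykch" → "akhdkzykch".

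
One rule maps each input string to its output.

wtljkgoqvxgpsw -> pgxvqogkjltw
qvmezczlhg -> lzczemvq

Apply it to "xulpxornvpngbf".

gnpvnroxplux

Each output is the input with this applied: delete the last 2 characters, then reverse the string.
On "xulpxornvpngbf": the first step gives "xulpxornvpng", and the second then gives "gnpvnroxplux".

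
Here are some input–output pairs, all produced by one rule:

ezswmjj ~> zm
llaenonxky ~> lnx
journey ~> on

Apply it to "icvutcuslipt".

ctsp

The transformation: keep one character in every 3, starting at position 2 (positions 2nd, 5th, 8th, ...).
For "icvutcuslipt" the result is "ctsp".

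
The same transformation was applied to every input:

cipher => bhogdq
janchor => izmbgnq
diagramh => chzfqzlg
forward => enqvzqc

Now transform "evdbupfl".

Each output is the input with this applied: shift every letter 1 place backward in the alphabet (wrapping around).
On "evdbupfl" that produces "ducatoek".

ducatoek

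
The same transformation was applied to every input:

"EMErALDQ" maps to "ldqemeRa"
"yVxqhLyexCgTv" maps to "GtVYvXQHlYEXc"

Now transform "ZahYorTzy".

tZYzAHyOR

What's happening: flip the case of every letter, then move the last 3 characters to the front (rotate right by 3).
Starting from "ZahYorTzy": after the first operation, "zAHyORtZY"; after the second, "tZYzAHyOR".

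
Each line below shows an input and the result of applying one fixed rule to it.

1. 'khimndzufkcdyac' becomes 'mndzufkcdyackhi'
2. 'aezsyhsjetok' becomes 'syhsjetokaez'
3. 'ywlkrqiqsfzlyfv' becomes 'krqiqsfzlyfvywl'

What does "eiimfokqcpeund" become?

mfokqcpeundeii

The pattern: move the first 3 characters to the end (rotate left by 3).
So "eiimfokqcpeund" becomes "mfokqcpeundeii".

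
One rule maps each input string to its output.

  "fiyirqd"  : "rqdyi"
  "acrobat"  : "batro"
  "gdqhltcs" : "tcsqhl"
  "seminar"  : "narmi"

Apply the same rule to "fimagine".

inemag

What's happening: delete the first 2 characters, then move the last 3 characters to the front (rotate right by 3).
Applying both steps to "fimagine": "magine", then "inemag".
(Check on "gdqhltcs": → "qhltcs" → "tcsqhl" ✓)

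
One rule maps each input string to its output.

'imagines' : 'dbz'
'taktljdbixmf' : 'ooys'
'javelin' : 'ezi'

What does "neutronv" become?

The pattern: keep one character in every 3, starting at position 1 (positions 1st, 4th, 7th, ...), then shift every letter 5 places backward in the alphabet (wrapping around).
"neutronv" → "ntn" → "ioi".
(Check on "javelin": → "jen" → "ezi" ✓)

ioi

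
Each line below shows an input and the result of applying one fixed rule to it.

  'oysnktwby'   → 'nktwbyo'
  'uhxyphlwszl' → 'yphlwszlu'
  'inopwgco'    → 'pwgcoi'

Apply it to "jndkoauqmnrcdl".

koauqmnrcdlj

The rule is to move the first 3 characters to the end (rotate left by 3), then delete the last 2 characters.
On "jndkoauqmnrcdl": the first step gives "koauqmnrcdljnd", and the second then gives "koauqmnrcdlj".
(Check on "uhxyphlwszl": → "yphlwszluhx" → "yphlwszlu" ✓)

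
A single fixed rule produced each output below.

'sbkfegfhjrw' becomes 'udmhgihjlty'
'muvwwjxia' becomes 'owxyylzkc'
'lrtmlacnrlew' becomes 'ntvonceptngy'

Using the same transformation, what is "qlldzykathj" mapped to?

snnfbamcvjl

The pattern: shift every letter 2 places forward in the alphabet (wrapping around).
Applying that to "qlldzykathj" gives "snnfbamcvjl".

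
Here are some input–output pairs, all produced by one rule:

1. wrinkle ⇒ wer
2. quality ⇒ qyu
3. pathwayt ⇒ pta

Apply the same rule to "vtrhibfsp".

The rule is to take characters alternately from the front and the back (1st, last, 2nd, 2nd-last, ...), then keep only the first 3 characters.
For "vtrhibfsp", step one produces "vptsrfhbi"; step two turns that into "vpt".
(Check on "quality": → "qyutail" → "qyu" ✓)

vpt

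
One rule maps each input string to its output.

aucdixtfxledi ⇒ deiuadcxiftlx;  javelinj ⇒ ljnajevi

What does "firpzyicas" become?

isaifpryzc

Rule — swap each adjacent pair of characters (1↔2, 3↔4, ...), then move the last 3 characters to the front (rotate right by 3).
On "firpzyicas": the first step gives "ifpryzcisa", and the second then gives "isaifpryzc".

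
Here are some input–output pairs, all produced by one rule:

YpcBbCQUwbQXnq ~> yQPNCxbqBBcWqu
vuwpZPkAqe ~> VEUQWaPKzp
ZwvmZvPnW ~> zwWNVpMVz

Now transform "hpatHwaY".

Looking at the pairs, the operation is to take characters alternately from the front and the back (1st, last, 2nd, 2nd-last, ...), then flip the case of every letter.
"hpatHwaY" → "hYpaawtH" → "HyPAAWTh".
(Check on "YpcBbCQUwbQXnq": → "YqpncXBQbbCwQU" → "yQPNCxbqBBcWqu" ✓)

HyPAAWTh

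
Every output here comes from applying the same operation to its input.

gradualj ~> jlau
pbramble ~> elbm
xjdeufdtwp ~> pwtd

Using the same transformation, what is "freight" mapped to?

The rule is to reverse the string, then keep only the first 4 characters.
Applying both steps to "freight": "thgierf", then "thgi".

thgi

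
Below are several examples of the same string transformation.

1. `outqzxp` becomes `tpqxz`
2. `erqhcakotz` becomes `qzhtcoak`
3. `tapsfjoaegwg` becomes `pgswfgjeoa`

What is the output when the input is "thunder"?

The pattern: delete the first 2 characters, then take characters alternately from the front and the back (1st, last, 2nd, 2nd-last, ...).
Starting from "thunder": after the first operation, "under"; after the second, "urned".

urned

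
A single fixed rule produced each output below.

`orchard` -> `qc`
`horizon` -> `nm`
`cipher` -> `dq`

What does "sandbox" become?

Each output is the input with this applied: shift every letter 1 place backward in the alphabet (wrapping around), then keep only the last 2 characters.
Applying both steps to "sandbox": "rzmcanw", then "nw".

nw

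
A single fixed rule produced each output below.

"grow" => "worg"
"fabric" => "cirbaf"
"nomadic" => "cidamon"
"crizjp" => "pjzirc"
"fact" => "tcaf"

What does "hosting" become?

gnitsoh

Rule — reverse the string.
For "hosting" the result is "gnitsoh".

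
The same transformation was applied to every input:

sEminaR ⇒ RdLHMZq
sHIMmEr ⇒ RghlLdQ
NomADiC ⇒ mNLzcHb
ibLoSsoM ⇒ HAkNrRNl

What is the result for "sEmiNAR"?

RdLHmzq

The rule is to flip the case of every letter, then shift every letter 1 place backward in the alphabet (wrapping around).
Doing the same to "sEmiNAR": "RdLHmzq".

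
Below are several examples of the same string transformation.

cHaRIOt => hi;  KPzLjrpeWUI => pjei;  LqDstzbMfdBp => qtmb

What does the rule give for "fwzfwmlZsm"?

wwz

Rule — keep one character in every 3, starting at position 2 (positions 2nd, 5th, 8th, ...), then convert every letter to lowercase.
Working it through for "fwzfwmlZsm": intermediate "wwZ", final "wwz".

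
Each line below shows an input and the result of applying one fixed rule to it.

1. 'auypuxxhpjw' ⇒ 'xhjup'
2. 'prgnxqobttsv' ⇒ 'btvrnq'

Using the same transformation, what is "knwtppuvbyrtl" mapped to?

vytntp

Each output is the input with this applied: keep every other character starting from the second (positions 2nd, 4th, 6th, ...), then move the last 3 characters to the front (rotate right by 3).
On "knwtppuvbyrtl" that produces "vytntp".
(Check on "auypuxxhpjw": → "upxhj" → "xhjup" ✓)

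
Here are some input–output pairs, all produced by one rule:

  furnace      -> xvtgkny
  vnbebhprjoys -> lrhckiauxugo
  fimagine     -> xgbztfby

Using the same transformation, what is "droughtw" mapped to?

pmaznhkw

The transformation: shift every letter 7 places backward in the alphabet (wrapping around), then reverse the string.
"droughtw" → "wkhnzamp" → "pmaznhkw".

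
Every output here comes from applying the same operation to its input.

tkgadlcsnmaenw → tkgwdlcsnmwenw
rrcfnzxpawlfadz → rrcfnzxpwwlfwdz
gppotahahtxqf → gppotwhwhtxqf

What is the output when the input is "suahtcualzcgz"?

suwhtcuwlzcgz

Each output is the input with this applied: replace every "a" with "w".
"suahtcualzcgz" → "suwhtcuwlzcgz".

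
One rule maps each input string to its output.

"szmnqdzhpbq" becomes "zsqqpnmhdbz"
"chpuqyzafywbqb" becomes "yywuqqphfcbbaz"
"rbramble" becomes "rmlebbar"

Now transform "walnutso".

utsonlaw

Each output is the input with this applied: sort the characters into reverse alphabetical order, then move the first character to the end.
For "walnutso", step one produces "wutsonla"; step two turns that into "utsonlaw".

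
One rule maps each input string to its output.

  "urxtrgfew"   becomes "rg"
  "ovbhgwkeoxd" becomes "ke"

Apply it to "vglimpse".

im

Looking at the pairs, the operation is to move the last 3 characters to the front (rotate right by 3), then keep only the last 2 characters.
"vglimpse" → "im".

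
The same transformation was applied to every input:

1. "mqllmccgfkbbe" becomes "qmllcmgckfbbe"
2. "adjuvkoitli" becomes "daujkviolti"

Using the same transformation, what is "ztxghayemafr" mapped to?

tzgxaheyamrf

Looking at the pairs, the operation is to swap each adjacent pair of characters (1↔2, 3↔4, ...).
"ztxghayemafr" → "tzgxaheyamrf".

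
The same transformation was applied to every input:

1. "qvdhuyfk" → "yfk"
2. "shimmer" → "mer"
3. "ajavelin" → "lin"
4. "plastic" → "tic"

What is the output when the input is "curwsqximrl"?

mrl

In each case the input is transformed by: keep only the last 3 characters.
For "curwsqximrl" the result is "mrl".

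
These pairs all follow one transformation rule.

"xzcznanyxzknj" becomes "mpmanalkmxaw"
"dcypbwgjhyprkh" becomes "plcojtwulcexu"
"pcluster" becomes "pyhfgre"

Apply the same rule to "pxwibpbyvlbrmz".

kjvocoliyoezm

Each output is the input with this applied: shift every letter 13 places forward in the alphabet (wrapping around) — i.e. ROT13, then delete the first character.
For "pxwibpbyvlbrmz" the result is "kjvocoliyoezm".
(Check on "xzcznanyxzknj": → "kmpmanalkmxaw" → "mpmanalkmxaw" ✓)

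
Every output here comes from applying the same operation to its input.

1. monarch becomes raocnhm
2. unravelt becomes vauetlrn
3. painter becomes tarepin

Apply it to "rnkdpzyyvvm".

zdykymvnvpr

Each output is the input with this applied: sort the characters into reverse alphabetical order, then take characters alternately from the front and the back (1st, last, 2nd, 2nd-last, ...).
Starting from "rnkdpzyyvvm": after the first operation, "zyyvvrpnmkd"; after the second, "zdykymvnvpr".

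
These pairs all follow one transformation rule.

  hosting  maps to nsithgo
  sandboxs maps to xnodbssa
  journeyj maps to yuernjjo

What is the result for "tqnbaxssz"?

What's happening: take characters alternately from the front and the back (1st, last, 2nd, 2nd-last, ...), then move the first 3 characters to the end (rotate left by 3).
On "tqnbaxssz": the first step gives "tzqsnsbxa", and the second then gives "snsbxatzq".

snsbxatzq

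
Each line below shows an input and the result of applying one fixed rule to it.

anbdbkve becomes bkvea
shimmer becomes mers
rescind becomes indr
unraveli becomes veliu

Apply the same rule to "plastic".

The rule is to move the first character to the end, then delete the first 3 characters.
On "plastic" that produces "ticp".

ticp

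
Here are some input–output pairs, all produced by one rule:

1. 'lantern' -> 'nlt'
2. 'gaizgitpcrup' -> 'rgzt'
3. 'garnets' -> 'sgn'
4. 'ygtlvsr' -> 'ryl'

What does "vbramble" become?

lva

The pattern: keep one character in every 3, starting at position 1 (positions 1st, 4th, 7th, ...), then move the last character to the front.
So "vbramble" becomes "lva".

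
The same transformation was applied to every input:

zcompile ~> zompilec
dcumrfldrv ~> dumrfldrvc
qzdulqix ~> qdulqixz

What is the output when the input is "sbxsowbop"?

sxsowbopb

The rule is to move the first character to the end, then swap the first and last characters.
On "sbxsowbop" that produces "sxsowbopb".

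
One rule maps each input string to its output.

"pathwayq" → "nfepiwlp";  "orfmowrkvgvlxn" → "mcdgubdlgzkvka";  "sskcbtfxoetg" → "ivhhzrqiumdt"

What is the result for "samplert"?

The transformation: shift every letter 11 places backward in the alphabet (wrapping around), then move the last 2 characters to the front (rotate right by 2).
Applying both steps to "samplert": "hpbeatgi", then "gihpbeat".

gihpbeat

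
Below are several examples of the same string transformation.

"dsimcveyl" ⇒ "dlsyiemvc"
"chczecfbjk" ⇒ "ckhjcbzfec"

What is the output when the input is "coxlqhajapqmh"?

chomxqlpqahja

The rule is to take characters alternately from the front and the back (1st, last, 2nd, 2nd-last, ...).
Applying that to "coxlqhajapqmh" gives "chomxqlpqahja".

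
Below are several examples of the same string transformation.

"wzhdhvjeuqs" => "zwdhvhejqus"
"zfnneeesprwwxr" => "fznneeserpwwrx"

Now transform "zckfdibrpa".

czfkidrbap

Rule — swap each adjacent pair of characters (1↔2, 3↔4, ...).
So "zckfdibrpa" becomes "czfkidrbap".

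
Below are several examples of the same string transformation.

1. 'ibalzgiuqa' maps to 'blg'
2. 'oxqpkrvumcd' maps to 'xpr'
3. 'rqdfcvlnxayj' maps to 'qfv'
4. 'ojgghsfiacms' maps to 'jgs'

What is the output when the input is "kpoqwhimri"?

Rule — keep every other character starting from the second (positions 2nd, 4th, 6th, ...), then keep only the first 3 characters.
For "kpoqwhimri", step one produces "pqhmi"; step two turns that into "pqh".

pqh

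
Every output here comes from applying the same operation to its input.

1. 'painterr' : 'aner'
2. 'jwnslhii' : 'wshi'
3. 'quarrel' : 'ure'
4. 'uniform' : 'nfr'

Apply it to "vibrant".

What's happening: keep every other character starting from the second (positions 2nd, 4th, 6th, ...).
"vibrant" → "irn".

irn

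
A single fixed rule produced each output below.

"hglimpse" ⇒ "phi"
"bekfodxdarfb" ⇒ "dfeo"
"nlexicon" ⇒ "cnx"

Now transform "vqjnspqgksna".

The transformation: swap the front and back halves of the string, then keep one character in every 3, starting at position 2 (positions 2nd, 5th, 8th, ...).
Applying that to "vqjnspqgksna" gives "gnqs".

gnqs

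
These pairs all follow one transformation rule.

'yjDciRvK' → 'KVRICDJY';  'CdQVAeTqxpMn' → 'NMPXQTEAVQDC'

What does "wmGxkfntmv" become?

In each case the input is transformed by: reverse the string, then convert every letter to uppercase.
Starting from "wmGxkfntmv": after the first operation, "vmtnfkxGmw"; after the second, "VMTNFKXGMW".

VMTNFKXGMW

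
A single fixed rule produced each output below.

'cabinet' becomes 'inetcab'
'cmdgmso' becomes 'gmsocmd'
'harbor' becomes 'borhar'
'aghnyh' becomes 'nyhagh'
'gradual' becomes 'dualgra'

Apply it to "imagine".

gineima

What's happening: move the first 3 characters to the end (rotate left by 3).
"imagine" → "gineima".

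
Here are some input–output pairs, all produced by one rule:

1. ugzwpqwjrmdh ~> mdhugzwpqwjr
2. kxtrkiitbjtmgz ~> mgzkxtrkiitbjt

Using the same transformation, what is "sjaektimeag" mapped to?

eagsjaektim

The pattern: move the last 3 characters to the front (rotate right by 3).
So "sjaektimeag" becomes "eagsjaektim".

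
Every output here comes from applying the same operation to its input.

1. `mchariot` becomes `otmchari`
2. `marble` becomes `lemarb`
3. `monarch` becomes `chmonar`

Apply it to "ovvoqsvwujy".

jyovvoqsvwu

Rule — move the last 2 characters to the front (rotate right by 2).
So "ovvoqsvwujy" becomes "jyovvoqsvwu".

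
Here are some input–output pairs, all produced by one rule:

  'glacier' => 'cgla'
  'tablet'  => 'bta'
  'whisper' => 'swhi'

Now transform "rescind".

What's happening: delete the last 3 characters, then move the last character to the front.
Applying both steps to "rescind": "resc", then "cres".

cres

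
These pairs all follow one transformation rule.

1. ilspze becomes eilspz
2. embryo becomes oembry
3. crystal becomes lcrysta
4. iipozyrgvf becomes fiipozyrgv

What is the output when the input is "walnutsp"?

pwalnuts

The rule is to move the last character to the front.
"walnutsp" → "pwalnuts".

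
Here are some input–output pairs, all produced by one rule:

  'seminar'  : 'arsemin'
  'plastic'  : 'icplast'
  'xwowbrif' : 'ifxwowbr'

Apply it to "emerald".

ldemera

In each case the input is transformed by: move the last 2 characters to the front (rotate right by 2).
Applying that to "emerald" gives "ldemera".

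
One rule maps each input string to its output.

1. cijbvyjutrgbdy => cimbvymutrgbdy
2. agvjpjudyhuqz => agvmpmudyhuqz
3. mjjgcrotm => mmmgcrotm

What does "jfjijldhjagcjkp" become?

mfmimldhmagcmkp

The transformation: replace every "j" with "m".
So "jfjijldhjagcjkp" becomes "mfmimldhmagcmkp".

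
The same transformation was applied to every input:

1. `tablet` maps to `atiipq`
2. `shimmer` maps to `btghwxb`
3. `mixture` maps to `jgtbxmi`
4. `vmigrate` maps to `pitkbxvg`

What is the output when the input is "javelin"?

The pattern: move the last 3 characters to the front (rotate right by 3), then shift every letter 11 places backward in the alphabet (wrapping around).
Working it through for "javelin": intermediate "linjave", final "axcypkt".

axcypkt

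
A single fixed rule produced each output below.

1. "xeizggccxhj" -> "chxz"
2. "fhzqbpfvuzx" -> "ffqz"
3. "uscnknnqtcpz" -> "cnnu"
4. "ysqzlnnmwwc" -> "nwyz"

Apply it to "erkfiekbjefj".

The rule is to keep one character in every 3, starting at position 1 (positions 1st, 4th, 7th, ...), then sort the characters into alphabetical order.
Applying both steps to "erkfiekbjefj": "efke", then "eefk".

eefk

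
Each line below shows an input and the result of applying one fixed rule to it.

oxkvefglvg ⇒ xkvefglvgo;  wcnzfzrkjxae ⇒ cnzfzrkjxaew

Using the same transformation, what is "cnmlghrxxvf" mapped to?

nmlghrxxvfc

The transformation: move the first character to the end.
On "cnmlghrxxvf" that produces "nmlghrxxvfc".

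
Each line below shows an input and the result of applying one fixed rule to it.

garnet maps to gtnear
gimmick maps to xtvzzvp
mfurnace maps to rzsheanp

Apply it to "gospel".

ytbfcr

The rule is to shift every letter 13 places forward in the alphabet (wrapping around) — i.e. ROT13, then move the last character to the front.
Applying both steps to "gospel": "tbfcry", then "ytbfcr".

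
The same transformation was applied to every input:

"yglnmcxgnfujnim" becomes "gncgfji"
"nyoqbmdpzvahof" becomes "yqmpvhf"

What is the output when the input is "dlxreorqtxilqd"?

lroqxld

The rule is to keep every other character starting from the second (positions 2nd, 4th, 6th, ...).
"dlxreorqtxilqd" → "lroqxld".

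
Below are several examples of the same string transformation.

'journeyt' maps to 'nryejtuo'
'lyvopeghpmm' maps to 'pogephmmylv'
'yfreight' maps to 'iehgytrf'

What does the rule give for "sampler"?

lpreasm

Each output is the input with this applied: move the first 3 characters to the end (rotate left by 3), then swap each adjacent pair of characters (1↔2, 3↔4, ...).
On "sampler" that produces "lpreasm".
(Check on "yfreight": → "eightyfr" → "iehgytrf" ✓)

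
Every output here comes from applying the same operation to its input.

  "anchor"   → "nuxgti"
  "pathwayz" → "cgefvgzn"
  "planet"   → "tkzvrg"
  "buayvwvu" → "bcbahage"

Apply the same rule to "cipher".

nkxiov

Each output is the input with this applied: swap the front and back halves of the string, then shift every letter 6 places forward in the alphabet (wrapping around).
Starting from "cipher": after the first operation, "hercip"; after the second, "nkxiov".
(Check on "buayvwvu": → "vwvubuay" → "bcbahage" ✓)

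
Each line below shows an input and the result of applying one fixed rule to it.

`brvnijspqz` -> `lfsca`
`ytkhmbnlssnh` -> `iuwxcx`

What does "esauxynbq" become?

okhxa

Rule — keep every other character starting from the first (positions 1st, 3rd, 5th, ...), then shift every letter 10 places forward in the alphabet (wrapping around).
Starting from "esauxynbq": after the first operation, "eaxnq"; after the second, "okhxa".
(Check on "ytkhmbnlssnh": → "ykmnsn" → "iuwxcx" ✓)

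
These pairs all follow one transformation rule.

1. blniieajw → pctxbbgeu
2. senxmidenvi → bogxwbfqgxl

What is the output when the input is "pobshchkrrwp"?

ipkkdavaluhi

The pattern: shift every letter 7 places backward in the alphabet (wrapping around), then reverse the string.
"pobshchkrrwp" → "ihulavadkkpi" → "ipkkdavaluhi".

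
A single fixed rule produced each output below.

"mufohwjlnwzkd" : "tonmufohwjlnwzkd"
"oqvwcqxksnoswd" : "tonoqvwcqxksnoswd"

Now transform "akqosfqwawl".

tonakqosfqwawl

Each output is the input with this applied: prepend "ton".
"akqosfqwawl" → "tonakqosfqwawl".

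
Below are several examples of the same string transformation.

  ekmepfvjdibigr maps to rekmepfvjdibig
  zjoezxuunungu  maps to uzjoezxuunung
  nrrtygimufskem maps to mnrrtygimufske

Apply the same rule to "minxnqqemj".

jminxnqqem

The rule is to move the last character to the front.
For "minxnqqemj" the result is "jminxnqqem".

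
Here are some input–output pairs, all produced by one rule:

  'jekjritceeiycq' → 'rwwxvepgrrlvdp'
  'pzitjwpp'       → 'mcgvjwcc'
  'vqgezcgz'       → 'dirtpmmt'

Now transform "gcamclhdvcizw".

The rule is to shift every letter 13 places forward in the alphabet (wrapping around) — i.e. ROT13, then swap each adjacent pair of characters (1↔2, 3↔4, ...).
Starting from "gcamclhdvcizw": after the first operation, "tpnzpyuqipvmj"; after the second, "ptznypqupimvj".

ptznypqupimvj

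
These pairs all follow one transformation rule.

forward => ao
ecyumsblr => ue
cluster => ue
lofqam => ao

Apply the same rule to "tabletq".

The transformation: move the first 2 characters to the end (rotate left by 2), then keep only the vowels.
On "tabletq": the first step gives "bletqta", and the second then gives "ea".

ea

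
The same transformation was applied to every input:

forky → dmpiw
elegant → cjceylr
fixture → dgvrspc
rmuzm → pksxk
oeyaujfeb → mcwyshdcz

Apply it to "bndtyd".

zlbrwb

The transformation: shift every letter 2 places backward in the alphabet (wrapping around).
On "bndtyd" that produces "zlbrwb".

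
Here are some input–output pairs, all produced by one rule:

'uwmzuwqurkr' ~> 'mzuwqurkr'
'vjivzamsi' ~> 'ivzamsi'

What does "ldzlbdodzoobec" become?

zlbdodzoobec

The transformation: delete the first 2 characters.
Doing the same to "ldzlbdodzoobec": "zlbdodzoobec".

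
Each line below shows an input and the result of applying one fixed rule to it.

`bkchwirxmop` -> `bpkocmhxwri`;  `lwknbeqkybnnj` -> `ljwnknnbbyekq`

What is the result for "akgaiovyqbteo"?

The pattern: take characters alternately from the front and the back (1st, last, 2nd, 2nd-last, ...).
So "akgaiovyqbteo" becomes "aokegtabiqoyv".

aokegtabiqoyv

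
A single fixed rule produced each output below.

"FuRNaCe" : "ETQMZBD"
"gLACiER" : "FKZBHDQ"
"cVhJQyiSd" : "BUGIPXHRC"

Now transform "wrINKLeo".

In each case the input is transformed by: shift every letter 1 place backward in the alphabet (wrapping around), then convert every letter to uppercase.
"wrINKLeo" → "vqHMJKdn" → "VQHMJKDN".
(Check on "gLACiER": → "fKZBhDQ" → "FKZBHDQ" ✓)

VQHMJKDN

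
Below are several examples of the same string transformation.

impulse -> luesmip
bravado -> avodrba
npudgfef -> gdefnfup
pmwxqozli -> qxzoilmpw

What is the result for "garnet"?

engtra

Each output is the input with this applied: move the first 3 characters to the end (rotate left by 3), then swap each adjacent pair of characters (1↔2, 3↔4, ...).
Starting from "garnet": after the first operation, "netgar"; after the second, "engtra".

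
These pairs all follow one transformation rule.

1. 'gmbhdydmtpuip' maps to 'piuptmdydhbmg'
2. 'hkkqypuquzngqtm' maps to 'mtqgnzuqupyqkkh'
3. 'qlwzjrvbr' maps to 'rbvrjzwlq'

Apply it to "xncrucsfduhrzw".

The pattern: reverse the string.
Doing the same to "xncrucsfduhrzw": "wzrhudfscurcnx".

wzrhudfscurcnx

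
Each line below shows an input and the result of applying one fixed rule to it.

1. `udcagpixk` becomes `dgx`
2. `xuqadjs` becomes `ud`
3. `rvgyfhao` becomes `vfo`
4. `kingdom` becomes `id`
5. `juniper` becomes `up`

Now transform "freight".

rg

The rule is to keep one character in every 3, starting at position 2 (positions 2nd, 5th, 8th, ...).
For "freight" the result is "rg".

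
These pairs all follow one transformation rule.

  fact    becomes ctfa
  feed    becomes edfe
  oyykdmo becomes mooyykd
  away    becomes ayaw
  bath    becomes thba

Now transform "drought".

htdroug

In each case the input is transformed by: move the last 2 characters to the front (rotate right by 2).
So "drought" becomes "htdroug".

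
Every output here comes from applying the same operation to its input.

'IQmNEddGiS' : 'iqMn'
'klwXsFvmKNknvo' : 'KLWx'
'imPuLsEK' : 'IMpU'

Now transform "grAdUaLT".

GRaD

Looking at the pairs, the operation is to flip the case of every letter, then keep only the first 4 characters.
On "grAdUaLT": the first step gives "GRaDuAlt", and the second then gives "GRaD".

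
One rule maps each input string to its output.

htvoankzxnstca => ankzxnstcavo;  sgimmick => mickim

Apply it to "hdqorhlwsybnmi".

rhlwsybnmiqo

Each output is the input with this applied: delete the first 2 characters, then move the first 2 characters to the end (rotate left by 2).
On "hdqorhlwsybnmi": the first step gives "qorhlwsybnmi", and the second then gives "rhlwsybnmiqo".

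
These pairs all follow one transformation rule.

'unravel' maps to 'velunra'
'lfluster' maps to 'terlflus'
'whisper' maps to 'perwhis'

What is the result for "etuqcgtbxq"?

bxqetuqcgt

The rule is to move the last 3 characters to the front (rotate right by 3).
On "etuqcgtbxq" that produces "bxqetuqcgt".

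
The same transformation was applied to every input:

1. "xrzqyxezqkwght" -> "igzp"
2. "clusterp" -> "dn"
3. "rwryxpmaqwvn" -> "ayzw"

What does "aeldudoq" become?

um

Rule — shift every letter 9 places forward in the alphabet (wrapping around), then keep one character in every 3, starting at position 3 (positions 3rd, 6th, 9th, ...).
"aeldudoq" → "um".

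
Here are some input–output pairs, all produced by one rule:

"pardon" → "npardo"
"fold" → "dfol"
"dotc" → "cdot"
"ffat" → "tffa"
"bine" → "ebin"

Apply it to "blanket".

tblanke

Looking at the pairs, the operation is to move the last character to the front.
"blanket" → "tblanke".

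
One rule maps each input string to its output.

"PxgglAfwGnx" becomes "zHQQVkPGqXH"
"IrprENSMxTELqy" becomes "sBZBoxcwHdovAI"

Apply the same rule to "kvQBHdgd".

What's happening: flip the case of every letter, then shift every letter 10 places forward in the alphabet (wrapping around).
On "kvQBHdgd" that produces "UFalrNQN".

UFalrNQN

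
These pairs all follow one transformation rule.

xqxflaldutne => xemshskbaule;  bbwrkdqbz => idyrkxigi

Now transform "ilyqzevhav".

The transformation: move the first character to the end, then shift every letter 7 places forward in the alphabet (wrapping around).
For "ilyqzevhav", step one produces "lyqzevhavi"; step two turns that into "sfxglcohcp".
(Check on "bbwrkdqbz": → "bwrkdqbzb" → "idyrkxigi" ✓)

sfxglcohcp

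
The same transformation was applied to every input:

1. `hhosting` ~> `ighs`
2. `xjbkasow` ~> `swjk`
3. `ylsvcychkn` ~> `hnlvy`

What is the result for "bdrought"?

gtdo

What's happening: keep every other character starting from the second (positions 2nd, 4th, 6th, ...), then move the last 2 characters to the front (rotate right by 2).
For "bdrought", step one produces "dogt"; step two turns that into "gtdo".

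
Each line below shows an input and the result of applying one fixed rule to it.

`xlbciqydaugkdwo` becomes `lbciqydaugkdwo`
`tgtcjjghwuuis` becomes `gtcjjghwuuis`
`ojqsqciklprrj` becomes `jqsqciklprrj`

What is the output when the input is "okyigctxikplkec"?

kyigctxikplkec

Each output is the input with this applied: delete the first character.
Doing the same to "okyigctxikplkec": "kyigctxikplkec".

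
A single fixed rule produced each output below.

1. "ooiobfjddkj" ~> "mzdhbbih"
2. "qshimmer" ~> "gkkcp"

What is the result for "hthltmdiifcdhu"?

jrkbggdabfs

The rule is to shift every letter 2 places backward in the alphabet (wrapping around), then delete the first 3 characters.
Working it through for "hthltmdiifcdhu": intermediate "frfjrkbggdabfs", final "jrkbggdabfs".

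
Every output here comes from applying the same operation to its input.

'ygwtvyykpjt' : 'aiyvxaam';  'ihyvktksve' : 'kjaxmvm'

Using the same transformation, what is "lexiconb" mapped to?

ngzke

Rule — shift every letter 2 places forward in the alphabet (wrapping around), then delete the last 3 characters.
Working it through for "lexiconb": intermediate "ngzkeqpd", final "ngzke".
(Check on "ygwtvyykpjt": → "aiyvxaamrlv" → "aiyvxaam" ✓)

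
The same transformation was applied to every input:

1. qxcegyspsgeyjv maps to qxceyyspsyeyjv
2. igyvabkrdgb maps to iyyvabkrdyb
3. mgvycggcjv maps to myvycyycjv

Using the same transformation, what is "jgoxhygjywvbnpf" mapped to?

jyoxhyyjywvbnpf

Looking at the pairs, the operation is to replace every "g" with "y".
Applying that to "jgoxhygjywvbnpf" gives "jyoxhyyjywvbnpf".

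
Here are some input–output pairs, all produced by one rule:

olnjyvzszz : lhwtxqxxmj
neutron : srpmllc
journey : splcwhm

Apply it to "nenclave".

In each case the input is transformed by: shift every letter 2 places backward in the alphabet (wrapping around), then move the first 2 characters to the end (rotate left by 2).
"nenclave" → "lclajytc" → "lajytclc".

lajytclc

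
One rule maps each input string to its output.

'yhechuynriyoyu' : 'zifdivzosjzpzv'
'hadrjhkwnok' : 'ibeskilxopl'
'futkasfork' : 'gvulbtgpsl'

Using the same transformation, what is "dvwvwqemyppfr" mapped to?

Looking at the pairs, the operation is to shift every letter 1 place forward in the alphabet (wrapping around).
Applying that to "dvwvwqemyppfr" gives "ewxwxrfnzqqgs".

ewxwxrfnzqqgs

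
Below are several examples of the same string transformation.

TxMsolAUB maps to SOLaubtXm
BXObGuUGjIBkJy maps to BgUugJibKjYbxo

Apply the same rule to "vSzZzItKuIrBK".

zZiTkUiRbkVsZ

What's happening: move the first 3 characters to the end (rotate left by 3), then flip the case of every letter.
Applying that to "vSzZzItKuIrBK" gives "zZiTkUiRbkVsZ".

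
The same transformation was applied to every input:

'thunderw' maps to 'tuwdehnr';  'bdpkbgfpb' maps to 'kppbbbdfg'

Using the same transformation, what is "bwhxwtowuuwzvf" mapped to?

The rule is to sort the characters into alphabetical order, then move the last 3 characters to the front (rotate right by 3).
On "bwhxwtowuuwzvf" that produces "wxzbfhotuuvwww".

wxzbfhotuuvwww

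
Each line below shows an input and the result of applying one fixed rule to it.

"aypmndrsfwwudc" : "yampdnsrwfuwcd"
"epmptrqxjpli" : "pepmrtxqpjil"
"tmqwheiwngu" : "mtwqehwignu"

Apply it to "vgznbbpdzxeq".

gvnzbbdpxzqe

Rule — swap each adjacent pair of characters (1↔2, 3↔4, ...).
"vgznbbpdzxeq" → "gvnzbbdpxzqe".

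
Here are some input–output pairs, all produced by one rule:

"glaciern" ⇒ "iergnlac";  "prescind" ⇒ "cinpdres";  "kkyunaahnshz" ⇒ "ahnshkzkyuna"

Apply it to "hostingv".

The rule is to swap the first and last characters, then swap the front and back halves of the string.
Starting from "hostingv": after the first operation, "vostingh"; after the second, "inghvost".
(Check on "glaciern": → "nlacierg" → "iergnlac" ✓)

inghvost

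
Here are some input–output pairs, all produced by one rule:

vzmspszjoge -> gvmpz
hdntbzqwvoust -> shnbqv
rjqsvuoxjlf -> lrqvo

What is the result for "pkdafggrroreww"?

What's happening: move the last 3 characters to the front (rotate right by 3), then keep every other character starting from the second (positions 2nd, 4th, 6th, ...).
"pkdafggrroreww" → "wpdfgrr".
(Check on "vzmspszjoge": → "ogevzmspszj" → "gvmpz" ✓)

wpdfgrr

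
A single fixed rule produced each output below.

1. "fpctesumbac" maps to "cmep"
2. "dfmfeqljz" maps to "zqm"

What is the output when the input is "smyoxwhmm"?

Each output is the input with this applied: reverse the string, then keep one character in every 3, starting at position 1 (positions 1st, 4th, 7th, ...).
Working it through for "smyoxwhmm": intermediate "mmhwxoyms", final "mwy".
(Check on "dfmfeqljz": → "zjlqefmfd" → "zqm" ✓)

mwy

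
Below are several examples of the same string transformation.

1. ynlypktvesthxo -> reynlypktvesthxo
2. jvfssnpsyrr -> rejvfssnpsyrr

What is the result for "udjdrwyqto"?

The pattern: prepend "re".
On "udjdrwyqto" that produces "reudjdrwyqto".

reudjdrwyqto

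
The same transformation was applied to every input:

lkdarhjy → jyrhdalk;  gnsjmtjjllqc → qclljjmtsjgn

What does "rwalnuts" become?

tsnualrw

The rule is to reverse the string, then swap each adjacent pair of characters (1↔2, 3↔4, ...).
Starting from "rwalnuts": after the first operation, "stunlawr"; after the second, "tsnualrw".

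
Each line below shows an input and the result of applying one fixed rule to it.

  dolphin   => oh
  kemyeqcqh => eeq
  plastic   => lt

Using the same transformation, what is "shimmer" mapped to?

hm

Each output is the input with this applied: keep one character in every 3, starting at position 2 (positions 2nd, 5th, 8th, ...).
On "shimmer" that produces "hm".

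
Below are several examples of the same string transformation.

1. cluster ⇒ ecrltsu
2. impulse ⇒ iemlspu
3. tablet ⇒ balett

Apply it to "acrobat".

Rule — sort the characters into alphabetical order, then swap each adjacent pair of characters (1↔2, 3↔4, ...).
On "acrobat": the first step gives "aabcort", and the second then gives "aacbrot".

aacbrot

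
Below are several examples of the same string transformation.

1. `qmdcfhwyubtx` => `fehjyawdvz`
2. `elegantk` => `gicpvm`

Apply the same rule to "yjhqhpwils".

Each output is the input with this applied: delete the first 2 characters, then shift every letter 2 places forward in the alphabet (wrapping around).
Starting from "yjhqhpwils": after the first operation, "hqhpwils"; after the second, "jsjryknu".
(Check on "qmdcfhwyubtx": → "dcfhwyubtx" → "fehjyawdvz" ✓)

jsjryknu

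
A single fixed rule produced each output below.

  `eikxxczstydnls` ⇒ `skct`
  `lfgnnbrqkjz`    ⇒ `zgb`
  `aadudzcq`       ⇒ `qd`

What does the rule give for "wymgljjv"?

vm

In each case the input is transformed by: move the last 3 characters to the front (rotate right by 3), then keep one character in every 3, starting at position 3 (positions 3rd, 6th, 9th, ...).
On "wymgljjv": the first step gives "jjvwymgl", and the second then gives "vm".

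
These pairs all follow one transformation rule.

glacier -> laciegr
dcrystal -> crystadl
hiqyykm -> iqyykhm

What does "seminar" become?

eminasr

Each output is the input with this applied: swap the first and last characters, then move the first character to the end.
On "seminar": the first step gives "reminas", and the second then gives "eminasr".
(Check on "dcrystal": → "lcrystad" → "crystadl" ✓)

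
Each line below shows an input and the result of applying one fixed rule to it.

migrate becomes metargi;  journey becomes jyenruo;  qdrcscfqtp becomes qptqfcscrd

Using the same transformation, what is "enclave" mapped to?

The transformation: move the first character to the end, then reverse the string.
So "enclave" becomes "eevalcn".
(Check on "qdrcscfqtp": → "drcscfqtpq" → "qptqfcscrd" ✓)

eevalcn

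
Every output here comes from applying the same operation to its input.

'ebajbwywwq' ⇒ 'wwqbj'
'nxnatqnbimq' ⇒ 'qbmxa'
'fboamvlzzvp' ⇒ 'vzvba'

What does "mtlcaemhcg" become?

The rule is to keep every other character starting from the second (positions 2nd, 4th, 6th, ...), then move the last 3 characters to the front (rotate right by 3).
Applying both steps to "mtlcaemhcg": "tcehg", then "ehgtc".

ehgtc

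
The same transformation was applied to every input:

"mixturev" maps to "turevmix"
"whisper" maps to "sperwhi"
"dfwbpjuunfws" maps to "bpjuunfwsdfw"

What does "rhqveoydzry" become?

veoydzryrhq

Each output is the input with this applied: move the first 3 characters to the end (rotate left by 3).
"rhqveoydzry" → "veoydzryrhq".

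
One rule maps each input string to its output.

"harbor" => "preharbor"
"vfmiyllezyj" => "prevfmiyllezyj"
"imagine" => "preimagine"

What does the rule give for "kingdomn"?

prekingdomn

Rule — prepend "pre".
For "kingdomn" the result is "prekingdomn".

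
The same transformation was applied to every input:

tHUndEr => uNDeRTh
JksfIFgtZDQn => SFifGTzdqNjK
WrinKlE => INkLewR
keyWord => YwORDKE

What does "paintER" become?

What's happening: flip the case of every letter, then move the first 2 characters to the end (rotate left by 2).
For "paintER", step one produces "PAINTer"; step two turns that into "INTerPA".
(Check on "WrinKlE": → "wRINkLe" → "INkLewR" ✓)

INTerPA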